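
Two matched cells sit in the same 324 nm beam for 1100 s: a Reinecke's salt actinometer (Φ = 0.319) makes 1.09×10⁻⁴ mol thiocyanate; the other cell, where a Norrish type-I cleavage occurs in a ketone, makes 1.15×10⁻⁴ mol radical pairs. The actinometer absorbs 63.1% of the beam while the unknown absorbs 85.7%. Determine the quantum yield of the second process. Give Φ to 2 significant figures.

Photons absorbed by the actinometer: 1.09×10⁻⁴ / 0.319 = 3.417×10⁻⁴ mol.
Incident flux: 3.417×10⁻⁴ / 0.631 = 5.415×10⁻⁴ einstein.
Absorbed by unknown: 0.857 × 5.415×10⁻⁴ = 4.641×10⁻⁴ mol.
Φ(unknown) = 1.15×10⁻⁴ / 4.641×10⁻⁴ = 0.25.

Φ = 0.25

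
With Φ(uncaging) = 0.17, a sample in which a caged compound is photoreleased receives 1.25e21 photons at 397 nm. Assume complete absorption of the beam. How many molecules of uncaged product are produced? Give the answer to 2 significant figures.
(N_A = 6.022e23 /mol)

Moles of photons: 1.25e21 / 6.022e23 = 0.002076 mol.
Product: Φ × n_abs = 0.17 × 0.002076 = 3.529e-4 mol.
As a count: 3.529e-4 × 6.022e23 = 2.1e20.

2.1e20 molecules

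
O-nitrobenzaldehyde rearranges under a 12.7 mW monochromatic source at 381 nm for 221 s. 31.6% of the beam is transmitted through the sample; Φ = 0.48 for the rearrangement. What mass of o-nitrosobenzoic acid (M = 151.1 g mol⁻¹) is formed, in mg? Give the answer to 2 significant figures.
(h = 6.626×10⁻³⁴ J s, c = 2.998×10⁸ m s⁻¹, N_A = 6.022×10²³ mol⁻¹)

Photon energy at 381 nm: hc/λ = (6.626×10⁻³⁴)(2.998×10⁸)/(381×10⁻⁹) = 5.214×10⁻¹⁹ J.
Energy delivered: (12.7 mW)(221 s) = 2.807 J.
Photons incident: 2.807 / 5.214×10⁻¹⁹ = 5.384×10¹⁸, i.e. 5.384×10¹⁸/6.022×10²³ = 8.941×10⁻⁶ mol.
Fraction absorbed: 1 − 31.6/100 = 0.6840.
Photons absorbed: 0.6840 × 8.941×10⁻⁶ = 6.116×10⁻⁶ mol.
Product: Φ × n_abs = 0.48 × 6.116×10⁻⁶ = 2.936×10⁻⁶ mol.
Mass: 2.936×10⁻⁶ × 151.1 = 4.436×10⁻⁴ g = 0.44 mg.

0.44 mg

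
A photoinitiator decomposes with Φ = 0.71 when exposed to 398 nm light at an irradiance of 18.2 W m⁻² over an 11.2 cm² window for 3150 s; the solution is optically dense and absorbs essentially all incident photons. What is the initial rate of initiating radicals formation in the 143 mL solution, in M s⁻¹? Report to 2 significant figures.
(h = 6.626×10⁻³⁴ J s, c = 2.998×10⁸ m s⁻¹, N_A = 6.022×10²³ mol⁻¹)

3.4×10⁻⁷ M s⁻¹

Photon energy at 398 nm: hc/λ = (6.626×10⁻³⁴)(2.998×10⁸)/(398×10⁻⁹) = 4.991×10⁻¹⁹ J.
Energy delivered: (18.2 W m⁻²)(11.2×10⁻⁴ m²)(3150 s) = 64.21 J.
Photons incident: 64.21 / 4.991×10⁻¹⁹ = 1.287×10²⁰, i.e. 1.287×10²⁰/6.022×10²³ = 2.137×10⁻⁴ mol.
Product formed: 0.71 × 2.137×10⁻⁴ = 1.517×10⁻⁴ mol.
Rate: 1.517×10⁻⁴ mol / (3150 s × 0.143 L) = 3.4×10⁻⁷ M s⁻¹.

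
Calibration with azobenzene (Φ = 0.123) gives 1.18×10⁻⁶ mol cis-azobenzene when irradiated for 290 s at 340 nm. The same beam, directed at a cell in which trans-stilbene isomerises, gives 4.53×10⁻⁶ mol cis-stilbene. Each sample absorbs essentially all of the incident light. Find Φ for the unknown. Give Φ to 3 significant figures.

Photons absorbed by the actinometer: 1.18×10⁻⁶ / 0.123 = 9.593×10⁻⁶ mol.
Φ(unknown) = 4.53×10⁻⁶ / 9.593×10⁻⁶ = 0.472.

Φ = 0.472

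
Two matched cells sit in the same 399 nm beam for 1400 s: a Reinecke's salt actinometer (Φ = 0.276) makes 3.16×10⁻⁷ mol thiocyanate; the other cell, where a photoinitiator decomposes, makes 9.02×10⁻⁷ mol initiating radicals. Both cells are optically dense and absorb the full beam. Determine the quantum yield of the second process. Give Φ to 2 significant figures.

Φ = 0.79

Photons absorbed by the actinometer: 3.16×10⁻⁷ / 0.276 = 1.145×10⁻⁶ mol.
Φ(unknown) = 9.02×10⁻⁷ / 1.145×10⁻⁶ = 0.79.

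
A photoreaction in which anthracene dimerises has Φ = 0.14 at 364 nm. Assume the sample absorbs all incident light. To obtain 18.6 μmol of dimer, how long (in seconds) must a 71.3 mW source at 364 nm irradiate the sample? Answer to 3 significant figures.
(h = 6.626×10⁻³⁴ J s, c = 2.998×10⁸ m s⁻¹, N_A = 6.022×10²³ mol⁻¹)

Product: 18.6 μmol = 1.86×10⁻⁵ mol.
Photons that must be absorbed: 1.86×10⁻⁵ / 0.14 = 1.329×10⁻⁴ mol.
Photon energy: hc/λ = 5.457×10⁻¹⁹ J; per mole, 3.286×10⁵ J mol⁻¹.
Energy required: 1.329×10⁻⁴ × 3.286×10⁵ = 43.67 J.
Time: 43.67 J / 0.0713 W = 612 s.

t ≈ 612 s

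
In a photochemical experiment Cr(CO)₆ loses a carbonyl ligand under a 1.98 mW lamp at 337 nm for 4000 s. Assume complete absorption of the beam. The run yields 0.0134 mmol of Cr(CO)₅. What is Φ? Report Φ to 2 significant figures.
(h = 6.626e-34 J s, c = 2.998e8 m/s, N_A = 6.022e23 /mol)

Product: 0.0134 mmol = 1.34e-5 mol.
Photon energy at 337 nm: hc/λ = (6.626e-34)(2.998e8)/(337e-9) = 5.895e-19 J.
Energy delivered: (1.98 mW)(4000 s) = 7.920 J.
Photons incident: 7.920 / 5.895e-19 = 1.344e19, i.e. 1.344e19/6.022e23 = 2.232e-5 mol.
Φ = 1.34e-5 mol / 2.232e-5 mol photons = 0.60.

Φ = 0.60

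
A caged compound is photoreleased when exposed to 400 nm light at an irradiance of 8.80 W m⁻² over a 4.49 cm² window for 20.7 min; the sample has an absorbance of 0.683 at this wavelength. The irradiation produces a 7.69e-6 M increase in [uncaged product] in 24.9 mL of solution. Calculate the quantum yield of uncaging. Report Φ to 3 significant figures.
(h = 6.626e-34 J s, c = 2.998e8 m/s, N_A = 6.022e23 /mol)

Φ = 0.0147

Product: (7.69e-6 M)(0.0249 L) = 1.915e-7 mol.
Photon energy at 400 nm: hc/λ = (6.626e-34)(2.998e8)/(400e-9) = 4.966e-19 J.
Energy delivered: (8.80 W m⁻²)(4.49e-4 m²)(1242 s) = 4.907 J.
Photons incident: 4.907 / 4.966e-19 = 9.881e18, i.e. 9.881e18/6.022e23 = 1.641e-5 mol.
Fraction absorbed: 1 − 10^(−0.683) = 0.7925.
Photons absorbed: 0.7925 × 1.641e-5 = 1.300e-5 mol.
Φ = 1.915e-7 mol / 1.300e-5 mol photons = 0.0147.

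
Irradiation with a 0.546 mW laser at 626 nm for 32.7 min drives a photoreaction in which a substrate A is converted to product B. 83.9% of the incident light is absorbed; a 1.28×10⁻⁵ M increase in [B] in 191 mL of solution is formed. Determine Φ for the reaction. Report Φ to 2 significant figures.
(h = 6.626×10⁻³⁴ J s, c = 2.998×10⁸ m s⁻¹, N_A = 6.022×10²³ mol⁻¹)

Φ = 0.52

Product: (1.28×10⁻⁵ M)(0.191 L) = 2.445×10⁻⁶ mol.
Photon energy at 626 nm: hc/λ = (6.626×10⁻³⁴)(2.998×10⁸)/(626×10⁻⁹) = 3.173×10⁻¹⁹ J.
Energy delivered: (0.546 mW)(1962 s) = 1.071 J.
Photons incident: 1.071 / 3.173×10⁻¹⁹ = 3.375×10¹⁸, i.e. 3.375×10¹⁸/6.022×10²³ = 5.604×10⁻⁶ mol.
Photons absorbed: 0.839 × 5.604×10⁻⁶ = 4.702×10⁻⁶ mol.
Φ = 2.445×10⁻⁶ mol / 4.702×10⁻⁶ mol photons = 0.52.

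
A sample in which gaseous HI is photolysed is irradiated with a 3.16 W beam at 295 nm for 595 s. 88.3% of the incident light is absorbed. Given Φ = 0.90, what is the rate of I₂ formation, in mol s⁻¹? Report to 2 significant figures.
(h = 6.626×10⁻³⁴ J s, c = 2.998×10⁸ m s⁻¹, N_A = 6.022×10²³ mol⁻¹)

6.2×10⁻⁶ mol s⁻¹

Photon energy at 295 nm: hc/λ = (6.626×10⁻³⁴)(2.998×10⁸)/(295×10⁻⁹) = 6.734×10⁻¹⁹ J.
Energy delivered: (3.16 W)(595 s) = 1880 J.
Photons incident: 1880 / 6.734×10⁻¹⁹ = 2.792×10²¹, i.e. 2.792×10²¹/6.022×10²³ = 0.004636 mol.
Photons absorbed: 0.883 × 0.004636 = 0.004094 mol.
Product formed: 0.90 × 0.004094 = 0.003685 mol.
Rate: 0.003685 / 595 s = 6.2×10⁻⁶ mol s⁻¹.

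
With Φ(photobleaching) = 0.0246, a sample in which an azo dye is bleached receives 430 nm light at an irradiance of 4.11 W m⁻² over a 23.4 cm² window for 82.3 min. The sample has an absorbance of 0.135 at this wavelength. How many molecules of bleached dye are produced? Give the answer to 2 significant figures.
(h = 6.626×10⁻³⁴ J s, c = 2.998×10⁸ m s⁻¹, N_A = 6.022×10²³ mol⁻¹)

Photon energy at 430 nm: hc/λ = (6.626×10⁻³⁴)(2.998×10⁸)/(430×10⁻⁹) = 4.620×10⁻¹⁹ J.
Energy delivered: (4.11 W m⁻²)(23.4×10⁻⁴ m²)(4938 s) = 47.49 J.
Photons incident: 47.49 / 4.620×10⁻¹⁹ = 1.028×10²⁰, i.e. 1.028×10²⁰/6.022×10²³ = 1.707×10⁻⁴ mol.
Fraction absorbed: 1 − 10^(−0.135) = 0.2672.
Photons absorbed: 0.2672 × 1.707×10⁻⁴ = 4.561×10⁻⁵ mol.
Product: Φ × n_abs = 0.0246 × 4.561×10⁻⁵ = 1.122×10⁻⁶ mol.
As a count: 1.122×10⁻⁶ × 6.022×10²³ = 6.8×10¹⁷.

6.8×10¹⁷ molecules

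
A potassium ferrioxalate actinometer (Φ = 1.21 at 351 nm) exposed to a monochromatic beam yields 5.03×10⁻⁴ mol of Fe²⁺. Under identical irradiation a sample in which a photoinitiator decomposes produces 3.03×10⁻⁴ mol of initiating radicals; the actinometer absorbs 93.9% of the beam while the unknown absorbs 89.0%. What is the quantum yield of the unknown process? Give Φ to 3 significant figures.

Φ = 0.769

Photons absorbed by the actinometer: 5.03×10⁻⁴ / 1.21 = 4.157×10⁻⁴ mol.
Incident flux: 4.157×10⁻⁴ / 0.939 = 4.427×10⁻⁴ einstein.
Absorbed by unknown: 0.890 × 4.427×10⁻⁴ = 3.940×10⁻⁴ mol.
Φ(unknown) = 3.03×10⁻⁴ / 3.940×10⁻⁴ = 0.769.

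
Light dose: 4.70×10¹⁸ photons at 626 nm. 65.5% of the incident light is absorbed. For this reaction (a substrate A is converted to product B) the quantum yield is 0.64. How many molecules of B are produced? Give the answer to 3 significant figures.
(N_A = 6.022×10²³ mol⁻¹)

Moles of photons: 4.70×10¹⁸ / 6.022×10²³ = 7.805×10⁻⁶ mol.
Photons absorbed: 0.655 × 7.805×10⁻⁶ = 5.112×10⁻⁶ mol.
Product: Φ × n_abs = 0.64 × 5.112×10⁻⁶ = 3.272×10⁻⁶ mol.
As a count: 3.272×10⁻⁶ × 6.022×10²³ = 1.97×10¹⁸.

1.97×10¹⁸ molecules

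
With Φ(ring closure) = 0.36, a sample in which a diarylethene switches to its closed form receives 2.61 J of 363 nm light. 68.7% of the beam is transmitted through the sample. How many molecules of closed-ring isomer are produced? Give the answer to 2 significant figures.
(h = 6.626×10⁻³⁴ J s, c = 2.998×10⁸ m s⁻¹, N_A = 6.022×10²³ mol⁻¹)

Photon energy at 363 nm: hc/λ = (6.626×10⁻³⁴)(2.998×10⁸)/(363×10⁻⁹) = 5.472×10⁻¹⁹ J.
Photons incident: 2.61 / 5.472×10⁻¹⁹ = 4.770×10¹⁸, i.e. 4.770×10¹⁸/6.022×10²³ = 7.921×10⁻⁶ mol.
Fraction absorbed: 1 − 68.7/100 = 0.3130.
Photons absorbed: 0.3130 × 7.921×10⁻⁶ = 2.479×10⁻⁶ mol.
Product: Φ × n_abs = 0.36 × 2.479×10⁻⁶ = 8.924×10⁻⁷ mol.
As a count: 8.924×10⁻⁷ × 6.022×10²³ = 5.4×10¹⁷.

5.4×10¹⁷ molecules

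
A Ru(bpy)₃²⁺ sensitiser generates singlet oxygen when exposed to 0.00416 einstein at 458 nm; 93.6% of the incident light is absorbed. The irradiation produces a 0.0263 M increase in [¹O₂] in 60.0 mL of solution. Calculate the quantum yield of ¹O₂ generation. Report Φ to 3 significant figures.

Φ = 0.405

Product: (0.0263 M)(0.06 L) = 0.001578 mol.
Photons absorbed: 0.936 × 0.00416 = 0.003894 mol.
Φ = 0.001578 mol / 0.003894 mol photons = 0.405.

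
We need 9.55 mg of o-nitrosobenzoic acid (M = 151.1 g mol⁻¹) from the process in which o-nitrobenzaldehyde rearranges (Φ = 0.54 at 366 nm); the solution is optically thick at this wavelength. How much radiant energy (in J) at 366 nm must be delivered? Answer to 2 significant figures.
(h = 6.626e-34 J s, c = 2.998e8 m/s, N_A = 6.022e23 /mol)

Product: 9.55 mg / 151.1 g mol⁻¹ = 6.320e-5 mol.
Photons that must be absorbed: 6.320e-5 / 0.54 = 1.170e-4 mol.
Photon energy: hc/λ = 5.428e-19 J; per mole, 3.269e5 J mol⁻¹.
Energy required: 1.170e-4 × 3.269e5 = 38 J.

38 J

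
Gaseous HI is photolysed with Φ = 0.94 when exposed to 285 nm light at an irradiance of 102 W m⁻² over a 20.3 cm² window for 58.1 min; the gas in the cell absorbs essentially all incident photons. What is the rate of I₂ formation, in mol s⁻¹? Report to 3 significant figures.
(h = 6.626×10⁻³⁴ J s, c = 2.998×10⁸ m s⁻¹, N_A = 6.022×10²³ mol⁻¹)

4.64×10⁻⁷ mol s⁻¹

Photon energy at 285 nm: hc/λ = (6.626×10⁻³⁴)(2.998×10⁸)/(285×10⁻⁹) = 6.970×10⁻¹⁹ J.
Energy delivered: (102 W m⁻²)(20.3×10⁻⁴ m²)(3486 s) = 721.8 J.
Photons incident: 721.8 / 6.970×10⁻¹⁹ = 1.036×10²¹, i.e. 1.036×10²¹/6.022×10²³ = 0.001720 mol.
Product formed: 0.94 × 0.001720 = 0.001617 mol.
Rate: 0.001617 / 3486 s = 4.64×10⁻⁷ mol s⁻¹.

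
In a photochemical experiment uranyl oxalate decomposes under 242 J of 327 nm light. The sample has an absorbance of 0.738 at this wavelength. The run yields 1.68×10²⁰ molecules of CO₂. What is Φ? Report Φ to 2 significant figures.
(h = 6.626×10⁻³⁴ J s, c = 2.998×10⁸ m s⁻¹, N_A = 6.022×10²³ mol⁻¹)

Φ = 0.52

Product: 1.68×10²⁰ / 6.022×10²³ = 2.790×10⁻⁴ mol.
Photon energy at 327 nm: hc/λ = (6.626×10⁻³⁴)(2.998×10⁸)/(327×10⁻⁹) = 6.075×10⁻¹⁹ J.
Photons incident: 242 / 6.075×10⁻¹⁹ = 3.984×10²⁰, i.e. 3.984×10²⁰/6.022×10²³ = 6.616×10⁻⁴ mol.
Fraction absorbed: 1 − 10^(−0.738) = 0.8172.
Photons absorbed: 0.8172 × 6.616×10⁻⁴ = 5.407×10⁻⁴ mol.
Φ = 2.790×10⁻⁴ mol / 5.407×10⁻⁴ mol photons = 0.52.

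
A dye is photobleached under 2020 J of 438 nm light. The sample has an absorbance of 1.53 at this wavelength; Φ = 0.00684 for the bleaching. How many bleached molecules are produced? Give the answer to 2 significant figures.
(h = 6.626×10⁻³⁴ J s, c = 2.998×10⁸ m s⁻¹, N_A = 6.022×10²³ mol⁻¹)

3.0×10¹⁹ bleached molecules

Photon energy at 438 nm: hc/λ = (6.626×10⁻³⁴)(2.998×10⁸)/(438×10⁻⁹) = 4.535×10⁻¹⁹ J.
Photons incident: 2020 / 4.535×10⁻¹⁹ = 4.454×10²¹, i.e. 4.454×10²¹/6.022×10²³ = 0.007396 mol.
Fraction absorbed: 1 − 10^(−1.53) = 0.9705.
Photons absorbed: 0.9705 × 0.007396 = 0.007178 mol.
Product: Φ × n_abs = 0.00684 × 0.007178 = 4.910×10⁻⁵ mol.
As a count: 4.910×10⁻⁵ × 6.022×10²³ = 3.0×10¹⁹.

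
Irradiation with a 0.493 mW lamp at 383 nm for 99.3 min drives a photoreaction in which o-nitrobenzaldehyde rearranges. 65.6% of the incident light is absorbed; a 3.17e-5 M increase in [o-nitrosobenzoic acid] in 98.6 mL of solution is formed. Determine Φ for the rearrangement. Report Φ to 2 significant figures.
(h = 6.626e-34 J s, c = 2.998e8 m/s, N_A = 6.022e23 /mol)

Product: (3.17e-5 M)(0.0986 L) = 3.126e-6 mol.
Photon energy at 383 nm: hc/λ = (6.626e-34)(2.998e8)/(383e-9) = 5.187e-19 J.
Energy delivered: (0.493 mW)(5958 s) = 2.937 J.
Photons incident: 2.937 / 5.187e-19 = 5.662e18, i.e. 5.662e18/6.022e23 = 9.402e-6 mol.
Photons absorbed: 0.656 × 9.402e-6 = 6.168e-6 mol.
Φ = 3.126e-6 mol / 6.168e-6 mol photons = 0.51.

Φ = 0.51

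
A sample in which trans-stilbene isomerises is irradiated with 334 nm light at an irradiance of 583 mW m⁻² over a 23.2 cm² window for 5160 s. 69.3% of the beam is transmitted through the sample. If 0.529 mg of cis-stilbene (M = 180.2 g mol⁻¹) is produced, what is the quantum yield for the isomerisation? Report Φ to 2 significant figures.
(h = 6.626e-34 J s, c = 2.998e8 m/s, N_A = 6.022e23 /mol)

Φ = 0.49

Product: 0.529 mg / 180.2 g mol⁻¹ = 2.936e-6 mol.
Photon energy at 334 nm: hc/λ = (6.626e-34)(2.998e8)/(334e-9) = 5.948e-19 J.
Energy delivered: (583 mW m⁻²)(23.2e-4 m²)(5160 s) = 6.979 J.
Photons incident: 6.979 / 5.948e-19 = 1.173e19, i.e. 1.173e19/6.022e23 = 1.948e-5 mol.
Fraction absorbed: 1 − 69.3/100 = 0.3070.
Photons absorbed: 0.3070 × 1.948e-5 = 5.980e-6 mol.
Φ = 2.936e-6 mol / 5.980e-6 mol photons = 0.49.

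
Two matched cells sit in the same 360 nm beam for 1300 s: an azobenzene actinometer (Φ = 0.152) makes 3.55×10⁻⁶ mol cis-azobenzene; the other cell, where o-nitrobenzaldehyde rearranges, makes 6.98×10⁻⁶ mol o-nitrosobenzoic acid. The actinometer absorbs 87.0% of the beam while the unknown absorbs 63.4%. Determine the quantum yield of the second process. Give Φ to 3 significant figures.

Photons absorbed by the actinometer: 3.55×10⁻⁶ / 0.152 = 2.336×10⁻⁵ mol.
Incident flux: 2.336×10⁻⁵ / 0.870 = 2.685×10⁻⁵ einstein.
Absorbed by unknown: 0.634 × 2.685×10⁻⁵ = 1.702×10⁻⁵ mol.
Φ(unknown) = 6.98×10⁻⁶ / 1.702×10⁻⁵ = 0.410.

Φ = 0.410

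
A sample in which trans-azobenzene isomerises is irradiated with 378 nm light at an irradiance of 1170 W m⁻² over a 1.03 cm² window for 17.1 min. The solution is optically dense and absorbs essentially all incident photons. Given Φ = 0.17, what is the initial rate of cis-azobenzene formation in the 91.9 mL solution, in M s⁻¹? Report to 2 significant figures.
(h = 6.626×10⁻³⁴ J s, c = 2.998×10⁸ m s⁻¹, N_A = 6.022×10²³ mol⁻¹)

Photon energy at 378 nm: hc/λ = (6.626×10⁻³⁴)(2.998×10⁸)/(378×10⁻⁹) = 5.255×10⁻¹⁹ J.
Energy delivered: (1170 W m⁻²)(1.03×10⁻⁴ m²)(1026 s) = 123.6 J.
Photons incident: 123.6 / 5.255×10⁻¹⁹ = 2.352×10²⁰, i.e. 2.352×10²⁰/6.022×10²³ = 3.906×10⁻⁴ mol.
Product formed: 0.17 × 3.906×10⁻⁴ = 6.640×10⁻⁵ mol.
Rate: 6.640×10⁻⁵ mol / (1026 s × 0.0919 L) = 7.0×10⁻⁷ M s⁻¹.

7.0×10⁻⁷ M s⁻¹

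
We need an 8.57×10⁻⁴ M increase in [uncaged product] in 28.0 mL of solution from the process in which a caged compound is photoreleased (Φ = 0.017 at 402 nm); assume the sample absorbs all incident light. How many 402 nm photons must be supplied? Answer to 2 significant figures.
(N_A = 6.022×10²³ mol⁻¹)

8.5×10²⁰ photons

Product: (8.57×10⁻⁴ M)(0.028 L) = 2.400×10⁻⁵ mol.
Photons that must be absorbed: 2.400×10⁻⁵ / 0.017 = 0.001412 mol.
Photon count: 0.001412 × 6.022×10²³ = 8.5×10²⁰.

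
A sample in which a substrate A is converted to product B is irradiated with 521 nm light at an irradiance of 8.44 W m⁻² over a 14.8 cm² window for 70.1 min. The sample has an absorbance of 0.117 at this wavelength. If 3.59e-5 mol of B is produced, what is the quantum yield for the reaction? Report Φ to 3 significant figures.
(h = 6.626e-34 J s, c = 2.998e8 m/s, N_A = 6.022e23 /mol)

Photon energy at 521 nm: hc/λ = (6.626e-34)(2.998e8)/(521e-9) = 3.813e-19 J.
Energy delivered: (8.44 W m⁻²)(14.8e-4 m²)(4206 s) = 52.54 J.
Photons incident: 52.54 / 3.813e-19 = 1.378e20, i.e. 1.378e20/6.022e23 = 2.288e-4 mol.
Fraction absorbed: 1 − 10^(−0.117) = 0.2362.
Photons absorbed: 0.2362 × 2.288e-4 = 5.404e-5 mol.
Φ = 3.59e-5 mol / 5.404e-5 mol photons = 0.664.

Φ = 0.664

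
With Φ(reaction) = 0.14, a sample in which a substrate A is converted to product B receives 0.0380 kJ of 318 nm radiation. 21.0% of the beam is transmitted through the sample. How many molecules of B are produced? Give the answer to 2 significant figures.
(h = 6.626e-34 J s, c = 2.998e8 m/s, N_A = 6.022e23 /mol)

6.7e18 molecules

Photon energy at 318 nm: hc/λ = (6.626e-34)(2.998e8)/(318e-9) = 6.247e-19 J.
Incident energy: 0.0380 kJ = 38.0 J.
Photons incident: 38.0 / 6.247e-19 = 6.083e19, i.e. 6.083e19/6.022e23 = 1.010e-4 mol.
Fraction absorbed: 1 − 21.0/100 = 0.7900.
Photons absorbed: 0.7900 × 1.010e-4 = 7.979e-5 mol.
Product: Φ × n_abs = 0.14 × 7.979e-5 = 1.117e-5 mol.
As a count: 1.117e-5 × 6.022e23 = 6.7e18.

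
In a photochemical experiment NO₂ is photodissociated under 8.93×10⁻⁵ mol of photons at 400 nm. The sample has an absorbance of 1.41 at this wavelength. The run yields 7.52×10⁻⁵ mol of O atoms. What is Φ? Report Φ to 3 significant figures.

Fraction absorbed: 1 − 10^(−1.41) = 0.9611.
Photons absorbed: 0.9611 × 8.93×10⁻⁵ = 8.583×10⁻⁵ mol.
Φ = 7.52×10⁻⁵ mol / 8.583×10⁻⁵ mol photons = 0.876.

Φ = 0.876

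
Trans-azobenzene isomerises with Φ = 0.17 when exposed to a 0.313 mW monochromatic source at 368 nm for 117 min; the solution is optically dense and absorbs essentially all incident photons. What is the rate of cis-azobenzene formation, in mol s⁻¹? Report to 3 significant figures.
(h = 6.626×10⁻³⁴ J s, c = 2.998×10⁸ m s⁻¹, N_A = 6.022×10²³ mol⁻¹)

Photon energy at 368 nm: hc/λ = (6.626×10⁻³⁴)(2.998×10⁸)/(368×10⁻⁹) = 5.398×10⁻¹⁹ J.
Energy delivered: (0.313 mW)(7020 s) = 2.197 J.
Photons incident: 2.197 / 5.398×10⁻¹⁹ = 4.070×10¹⁸, i.e. 4.070×10¹⁸/6.022×10²³ = 6.759×10⁻⁶ mol.
Product formed: 0.17 × 6.759×10⁻⁶ = 1.149×10⁻⁶ mol.
Rate: 1.149×10⁻⁶ / 7020 s = 1.64×10⁻¹⁰ mol s⁻¹.

1.64×10⁻¹⁰ mol s⁻¹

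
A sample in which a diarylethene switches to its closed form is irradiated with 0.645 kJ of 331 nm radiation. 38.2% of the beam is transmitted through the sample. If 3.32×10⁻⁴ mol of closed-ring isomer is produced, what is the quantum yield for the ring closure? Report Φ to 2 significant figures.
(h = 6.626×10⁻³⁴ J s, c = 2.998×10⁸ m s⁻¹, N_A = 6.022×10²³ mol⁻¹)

Photon energy at 331 nm: hc/λ = (6.626×10⁻³⁴)(2.998×10⁸)/(331×10⁻⁹) = 6.001×10⁻¹⁹ J.
Incident energy: 0.645 kJ = 645 J.
Photons incident: 645 / 6.001×10⁻¹⁹ = 1.075×10²¹, i.e. 1.075×10²¹/6.022×10²³ = 0.001785 mol.
Fraction absorbed: 1 − 38.2/100 = 0.6180.
Photons absorbed: 0.6180 × 0.001785 = 0.001103 mol.
Φ = 3.32×10⁻⁴ mol / 0.001103 mol photons = 0.30.

Φ = 0.30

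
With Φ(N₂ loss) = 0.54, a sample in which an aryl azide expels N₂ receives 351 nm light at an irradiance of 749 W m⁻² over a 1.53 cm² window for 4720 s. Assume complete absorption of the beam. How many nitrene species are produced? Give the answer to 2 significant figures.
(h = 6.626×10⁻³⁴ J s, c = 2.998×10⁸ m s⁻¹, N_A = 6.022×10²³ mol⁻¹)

5.2×10²⁰ species

Photon energy at 351 nm: hc/λ = (6.626×10⁻³⁴)(2.998×10⁸)/(351×10⁻⁹) = 5.659×10⁻¹⁹ J.
Energy delivered: (749 W m⁻²)(1.53×10⁻⁴ m²)(4720 s) = 540.9 J.
Photons incident: 540.9 / 5.659×10⁻¹⁹ = 9.558×10²⁰, i.e. 9.558×10²⁰/6.022×10²³ = 0.001587 mol.
Product: Φ × n_abs = 0.54 × 0.001587 = 8.570×10⁻⁴ mol.
As a count: 8.570×10⁻⁴ × 6.022×10²³ = 5.2×10²⁰.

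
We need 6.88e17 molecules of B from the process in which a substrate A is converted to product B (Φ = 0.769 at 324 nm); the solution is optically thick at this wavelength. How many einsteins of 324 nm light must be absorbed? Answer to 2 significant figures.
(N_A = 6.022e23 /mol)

1.5e-6 einstein

Product: 6.88e17 / 6.022e23 = 1.142e-6 mol.
Photons that must be absorbed: 1.142e-6 / 0.769 = 1.485e-6 mol.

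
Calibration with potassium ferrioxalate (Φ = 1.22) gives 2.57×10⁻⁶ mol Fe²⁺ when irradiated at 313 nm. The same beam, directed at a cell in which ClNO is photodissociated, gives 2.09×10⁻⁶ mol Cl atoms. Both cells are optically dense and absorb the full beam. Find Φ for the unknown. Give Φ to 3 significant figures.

Photons absorbed by the actinometer: 2.57×10⁻⁶ / 1.22 = 2.107×10⁻⁶ mol.
Φ(unknown) = 2.09×10⁻⁶ / 2.107×10⁻⁶ = 0.992.

Φ = 0.992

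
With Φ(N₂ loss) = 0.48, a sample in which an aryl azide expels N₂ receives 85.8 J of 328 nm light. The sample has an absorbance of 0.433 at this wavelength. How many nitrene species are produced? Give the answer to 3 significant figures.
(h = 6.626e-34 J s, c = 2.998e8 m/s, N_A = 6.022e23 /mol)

4.29e19 species

Photon energy at 328 nm: hc/λ = (6.626e-34)(2.998e8)/(328e-9) = 6.056e-19 J.
Photons incident: 85.8 / 6.056e-19 = 1.417e20, i.e. 1.417e20/6.022e23 = 2.353e-4 mol.
Fraction absorbed: 1 − 10^(−0.433) = 0.6310.
Photons absorbed: 0.6310 × 2.353e-4 = 1.485e-4 mol.
Product: Φ × n_abs = 0.48 × 1.485e-4 = 7.128e-5 mol.
As a count: 7.128e-5 × 6.022e23 = 4.29e19.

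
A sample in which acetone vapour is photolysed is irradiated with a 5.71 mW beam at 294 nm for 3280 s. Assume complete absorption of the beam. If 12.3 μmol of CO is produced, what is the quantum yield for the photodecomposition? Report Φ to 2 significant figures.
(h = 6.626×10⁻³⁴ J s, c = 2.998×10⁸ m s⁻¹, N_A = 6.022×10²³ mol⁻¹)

Product: 12.3 μmol = 1.23×10⁻⁵ mol.
Photon energy at 294 nm: hc/λ = (6.626×10⁻³⁴)(2.998×10⁸)/(294×10⁻⁹) = 6.757×10⁻¹⁹ J.
Energy delivered: (5.71 mW)(3280 s) = 18.73 J.
Photons incident: 18.73 / 6.757×10⁻¹⁹ = 2.772×10¹⁹, i.e. 2.772×10¹⁹/6.022×10²³ = 4.603×10⁻⁵ mol.
Φ = 1.23×10⁻⁵ mol / 4.603×10⁻⁵ mol photons = 0.27.

Φ = 0.27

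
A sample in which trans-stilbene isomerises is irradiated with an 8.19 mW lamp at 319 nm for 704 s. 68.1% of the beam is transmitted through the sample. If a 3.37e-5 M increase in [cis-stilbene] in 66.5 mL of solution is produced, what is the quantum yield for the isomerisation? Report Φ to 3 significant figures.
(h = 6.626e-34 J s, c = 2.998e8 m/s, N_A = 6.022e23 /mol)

Φ = 0.457

Product: (3.37e-5 M)(0.0665 L) = 2.241e-6 mol.
Photon energy at 319 nm: hc/λ = (6.626e-34)(2.998e8)/(319e-9) = 6.227e-19 J.
Energy delivered: (8.19 mW)(704 s) = 5.766 J.
Photons incident: 5.766 / 6.227e-19 = 9.260e18, i.e. 9.260e18/6.022e23 = 1.538e-5 mol.
Fraction absorbed: 1 − 68.1/100 = 0.3190.
Photons absorbed: 0.3190 × 1.538e-5 = 4.906e-6 mol.
Φ = 2.241e-6 mol / 4.906e-6 mol photons = 0.457.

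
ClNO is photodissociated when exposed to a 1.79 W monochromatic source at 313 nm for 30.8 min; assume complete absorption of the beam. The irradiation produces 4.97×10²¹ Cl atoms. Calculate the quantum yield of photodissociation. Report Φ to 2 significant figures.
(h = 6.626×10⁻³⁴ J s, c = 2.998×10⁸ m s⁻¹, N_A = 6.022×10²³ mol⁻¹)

Product: 4.97×10²¹ / 6.022×10²³ = 0.008253 mol.
Photon energy at 313 nm: hc/λ = (6.626×10⁻³⁴)(2.998×10⁸)/(313×10⁻⁹) = 6.347×10⁻¹⁹ J.
Energy delivered: (1.79 W)(1848 s) = 3308 J.
Photons incident: 3308 / 6.347×10⁻¹⁹ = 5.212×10²¹, i.e. 5.212×10²¹/6.022×10²³ = 0.008655 mol.
Φ = 0.008253 mol / 0.008655 mol photons = 0.95.

Φ = 0.95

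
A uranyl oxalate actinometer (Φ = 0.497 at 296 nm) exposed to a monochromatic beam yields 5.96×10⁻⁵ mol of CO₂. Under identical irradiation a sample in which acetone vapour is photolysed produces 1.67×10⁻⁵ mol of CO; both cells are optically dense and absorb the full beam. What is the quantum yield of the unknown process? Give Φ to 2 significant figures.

Φ = 0.14

Photons absorbed by the actinometer: 5.96×10⁻⁵ / 0.497 = 1.199×10⁻⁴ mol.
Φ(unknown) = 1.67×10⁻⁵ / 1.199×10⁻⁴ = 0.14.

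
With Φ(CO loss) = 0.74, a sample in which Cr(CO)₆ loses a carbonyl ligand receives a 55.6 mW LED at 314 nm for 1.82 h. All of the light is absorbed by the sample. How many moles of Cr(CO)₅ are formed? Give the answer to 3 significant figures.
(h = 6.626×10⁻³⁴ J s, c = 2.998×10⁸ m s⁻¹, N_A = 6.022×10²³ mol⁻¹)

Photon energy at 314 nm: hc/λ = (6.626×10⁻³⁴)(2.998×10⁸)/(314×10⁻⁹) = 6.326×10⁻¹⁹ J.
Energy delivered: (55.6 mW)(6552 s) = 364.3 J.
Photons incident: 364.3 / 6.326×10⁻¹⁹ = 5.759×10²⁰, i.e. 5.759×10²⁰/6.022×10²³ = 9.563×10⁻⁴ mol.
Product: Φ × n_abs = 0.74 × 9.563×10⁻⁴ = 7.077×10⁻⁴ mol.

7.08×10⁻⁴ mol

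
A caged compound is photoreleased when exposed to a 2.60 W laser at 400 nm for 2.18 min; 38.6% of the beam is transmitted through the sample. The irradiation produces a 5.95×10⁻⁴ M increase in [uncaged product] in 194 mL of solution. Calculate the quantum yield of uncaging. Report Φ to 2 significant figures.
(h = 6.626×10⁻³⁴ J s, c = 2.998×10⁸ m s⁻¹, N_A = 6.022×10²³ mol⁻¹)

Product: (5.95×10⁻⁴ M)(0.194 L) = 1.154×10⁻⁴ mol.
Photon energy at 400 nm: hc/λ = (6.626×10⁻³⁴)(2.998×10⁸)/(400×10⁻⁹) = 4.966×10⁻¹⁹ J.
Energy delivered: (2.60 W)(130.8 s) = 340.1 J.
Photons incident: 340.1 / 4.966×10⁻¹⁹ = 6.849×10²⁰, i.e. 6.849×10²⁰/6.022×10²³ = 0.001137 mol.
Fraction absorbed: 1 − 38.6/100 = 0.6140.
Photons absorbed: 0.6140 × 0.001137 = 6.981×10⁻⁴ mol.
Φ = 1.154×10⁻⁴ mol / 6.981×10⁻⁴ mol photons = 0.17.

Φ = 0.17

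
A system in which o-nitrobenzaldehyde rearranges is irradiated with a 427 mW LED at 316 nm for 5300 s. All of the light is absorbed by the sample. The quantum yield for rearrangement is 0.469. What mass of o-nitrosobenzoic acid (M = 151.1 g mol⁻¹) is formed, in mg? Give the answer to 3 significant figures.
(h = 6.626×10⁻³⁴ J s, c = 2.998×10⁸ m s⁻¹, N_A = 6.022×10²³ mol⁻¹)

424 mg

Photon energy at 316 nm: hc/λ = (6.626×10⁻³⁴)(2.998×10⁸)/(316×10⁻⁹) = 6.286×10⁻¹⁹ J.
Energy delivered: (427 mW)(5300 s) = 2263 J.
Photons incident: 2263 / 6.286×10⁻¹⁹ = 3.600×10²¹, i.e. 3.600×10²¹/6.022×10²³ = 0.005978 mol.
Product: Φ × n_abs = 0.469 × 0.005978 = 0.002804 mol.
Mass: 0.002804 × 151.1 = 0.4237 g = 424 mg.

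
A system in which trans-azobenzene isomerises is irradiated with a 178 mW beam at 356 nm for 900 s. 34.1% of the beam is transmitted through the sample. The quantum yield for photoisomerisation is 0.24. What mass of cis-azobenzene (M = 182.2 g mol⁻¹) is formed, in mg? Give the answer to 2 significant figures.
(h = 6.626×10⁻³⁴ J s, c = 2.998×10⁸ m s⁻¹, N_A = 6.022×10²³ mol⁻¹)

14 mg

Photon energy at 356 nm: hc/λ = (6.626×10⁻³⁴)(2.998×10⁸)/(356×10⁻⁹) = 5.580×10⁻¹⁹ J.
Energy delivered: (178 mW)(900 s) = 160.2 J.
Photons incident: 160.2 / 5.580×10⁻¹⁹ = 2.871×10²⁰, i.e. 2.871×10²⁰/6.022×10²³ = 4.768×10⁻⁴ mol.
Fraction absorbed: 1 − 34.1/100 = 0.6590.
Photons absorbed: 0.6590 × 4.768×10⁻⁴ = 3.142×10⁻⁴ mol.
Product: Φ × n_abs = 0.24 × 3.142×10⁻⁴ = 7.541×10⁻⁵ mol.
Mass: 7.541×10⁻⁵ × 182.2 = 0.01374 g = 14 mg.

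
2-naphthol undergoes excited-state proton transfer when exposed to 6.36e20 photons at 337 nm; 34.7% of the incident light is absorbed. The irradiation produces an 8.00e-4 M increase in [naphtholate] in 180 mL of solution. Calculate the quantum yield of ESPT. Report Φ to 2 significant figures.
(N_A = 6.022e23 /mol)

Φ = 0.39

Product: (8.00e-4 M)(0.18 L) = 1.440e-4 mol.
Moles of photons: 6.36e20 / 6.022e23 = 0.001056 mol.
Photons absorbed: 0.347 × 0.001056 = 3.664e-4 mol.
Φ = 1.440e-4 mol / 3.664e-4 mol photons = 0.39.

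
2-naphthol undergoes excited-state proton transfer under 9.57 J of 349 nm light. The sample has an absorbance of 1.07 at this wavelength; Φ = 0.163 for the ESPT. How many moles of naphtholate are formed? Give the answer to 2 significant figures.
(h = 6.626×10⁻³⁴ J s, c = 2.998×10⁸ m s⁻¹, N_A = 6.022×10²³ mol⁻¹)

Photon energy at 349 nm: hc/λ = (6.626×10⁻³⁴)(2.998×10⁸)/(349×10⁻⁹) = 5.692×10⁻¹⁹ J.
Photons incident: 9.57 / 5.692×10⁻¹⁹ = 1.681×10¹⁹, i.e. 1.681×10¹⁹/6.022×10²³ = 2.791×10⁻⁵ mol.
Fraction absorbed: 1 − 10^(−1.07) = 0.9149.
Photons absorbed: 0.9149 × 2.791×10⁻⁵ = 2.553×10⁻⁵ mol.
Product: Φ × n_abs = 0.163 × 2.553×10⁻⁵ = 4.161×10⁻⁶ mol.

4.2×10⁻⁶ mol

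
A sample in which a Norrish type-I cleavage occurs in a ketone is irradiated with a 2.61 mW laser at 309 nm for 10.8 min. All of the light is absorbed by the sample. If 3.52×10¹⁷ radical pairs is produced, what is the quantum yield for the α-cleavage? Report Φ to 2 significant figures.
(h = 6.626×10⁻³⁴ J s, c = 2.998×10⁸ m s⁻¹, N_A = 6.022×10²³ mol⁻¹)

Φ = 0.13

Product: 3.52×10¹⁷ / 6.022×10²³ = 5.845×10⁻⁷ mol.
Photon energy at 309 nm: hc/λ = (6.626×10⁻³⁴)(2.998×10⁸)/(309×10⁻⁹) = 6.429×10⁻¹⁹ J.
Energy delivered: (2.61 mW)(648 s) = 1.691 J.
Photons incident: 1.691 / 6.429×10⁻¹⁹ = 2.630×10¹⁸, i.e. 2.630×10¹⁸/6.022×10²³ = 4.367×10⁻⁶ mol.
Φ = 5.845×10⁻⁷ mol / 4.367×10⁻⁶ mol photons = 0.13.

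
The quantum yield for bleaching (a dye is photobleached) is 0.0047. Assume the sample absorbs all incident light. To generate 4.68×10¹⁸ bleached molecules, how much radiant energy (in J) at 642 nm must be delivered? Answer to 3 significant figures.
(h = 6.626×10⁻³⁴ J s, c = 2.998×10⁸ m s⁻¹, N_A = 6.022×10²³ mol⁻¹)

308 J

Product: 4.68×10¹⁸ / 6.022×10²³ = 7.772×10⁻⁶ mol.
Photons that must be absorbed: 7.772×10⁻⁶ / 0.0047 = 0.001654 mol.
Photon energy: hc/λ = 3.094×10⁻¹⁹ J; per mole, 1.863×10⁵ J mol⁻¹.
Energy required: 0.001654 × 1.863×10⁵ = 308 J.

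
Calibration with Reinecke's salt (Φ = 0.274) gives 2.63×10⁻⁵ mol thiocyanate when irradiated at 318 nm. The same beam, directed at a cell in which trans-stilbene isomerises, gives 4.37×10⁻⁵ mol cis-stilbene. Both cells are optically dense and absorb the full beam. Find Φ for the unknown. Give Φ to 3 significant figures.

Φ = 0.455

Photons absorbed by the actinometer: 2.63×10⁻⁵ / 0.274 = 9.599×10⁻⁵ mol.
Φ(unknown) = 4.37×10⁻⁵ / 9.599×10⁻⁵ = 0.455.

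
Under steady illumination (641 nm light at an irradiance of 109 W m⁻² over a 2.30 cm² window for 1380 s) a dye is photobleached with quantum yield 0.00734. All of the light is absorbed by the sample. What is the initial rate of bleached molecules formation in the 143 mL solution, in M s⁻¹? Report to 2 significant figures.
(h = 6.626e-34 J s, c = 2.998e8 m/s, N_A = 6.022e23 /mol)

6.9e-9 M s⁻¹

Photon energy at 641 nm: hc/λ = (6.626e-34)(2.998e8)/(641e-9) = 3.099e-19 J.
Energy delivered: (109 W m⁻²)(2.30e-4 m²)(1380 s) = 34.60 J.
Photons incident: 34.60 / 3.099e-19 = 1.116e20, i.e. 1.116e20/6.022e23 = 1.853e-4 mol.
Product formed: 0.00734 × 1.853e-4 = 1.360e-6 mol.
Rate: 1.360e-6 mol / (1380 s × 0.143 L) = 6.9e-9 M s⁻¹.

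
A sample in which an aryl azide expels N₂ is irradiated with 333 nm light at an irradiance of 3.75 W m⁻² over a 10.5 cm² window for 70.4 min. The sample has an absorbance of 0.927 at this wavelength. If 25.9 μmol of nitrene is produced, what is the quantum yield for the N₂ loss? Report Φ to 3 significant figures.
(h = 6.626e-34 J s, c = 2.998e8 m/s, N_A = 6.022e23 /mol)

Φ = 0.634

Product: 25.9 μmol = 2.59e-5 mol.
Photon energy at 333 nm: hc/λ = (6.626e-34)(2.998e8)/(333e-9) = 5.965e-19 J.
Energy delivered: (3.75 W m⁻²)(10.5e-4 m²)(4224 s) = 16.63 J.
Photons incident: 16.63 / 5.965e-19 = 2.788e19, i.e. 2.788e19/6.022e23 = 4.630e-5 mol.
Fraction absorbed: 1 − 10^(−0.927) = 0.8817.
Photons absorbed: 0.8817 × 4.630e-5 = 4.082e-5 mol.
Φ = 2.59e-5 mol / 4.082e-5 mol photons = 0.634.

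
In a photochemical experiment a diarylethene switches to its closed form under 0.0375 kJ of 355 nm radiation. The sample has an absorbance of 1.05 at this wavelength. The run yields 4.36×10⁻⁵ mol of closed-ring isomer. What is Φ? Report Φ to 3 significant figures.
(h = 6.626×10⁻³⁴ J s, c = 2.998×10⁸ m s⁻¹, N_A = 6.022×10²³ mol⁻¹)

Φ = 0.430

Photon energy at 355 nm: hc/λ = (6.626×10⁻³⁴)(2.998×10⁸)/(355×10⁻⁹) = 5.596×10⁻¹⁹ J.
Incident energy: 0.0375 kJ = 37.5 J.
Photons incident: 37.5 / 5.596×10⁻¹⁹ = 6.701×10¹⁹, i.e. 6.701×10¹⁹/6.022×10²³ = 1.113×10⁻⁴ mol.
Fraction absorbed: 1 − 10^(−1.05) = 0.9109.
Photons absorbed: 0.9109 × 1.113×10⁻⁴ = 1.014×10⁻⁴ mol.
Φ = 4.36×10⁻⁵ mol / 1.014×10⁻⁴ mol photons = 0.430.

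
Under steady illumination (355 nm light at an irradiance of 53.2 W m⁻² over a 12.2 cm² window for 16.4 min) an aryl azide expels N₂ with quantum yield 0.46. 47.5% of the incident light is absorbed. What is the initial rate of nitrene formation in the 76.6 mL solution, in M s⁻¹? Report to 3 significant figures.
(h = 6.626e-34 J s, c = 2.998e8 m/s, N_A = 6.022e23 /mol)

5.49e-7 M s⁻¹

Photon energy at 355 nm: hc/λ = (6.626e-34)(2.998e8)/(355e-9) = 5.596e-19 J.
Energy delivered: (53.2 W m⁻²)(12.2e-4 m²)(984 s) = 63.87 J.
Photons incident: 63.87 / 5.596e-19 = 1.141e20, i.e. 1.141e20/6.022e23 = 1.895e-4 mol.
Photons absorbed: 0.475 × 1.895e-4 = 9.001e-5 mol.
Product formed: 0.46 × 9.001e-5 = 4.140e-5 mol.
Rate: 4.140e-5 mol / (984 s × 0.0766 L) = 5.49e-7 M s⁻¹.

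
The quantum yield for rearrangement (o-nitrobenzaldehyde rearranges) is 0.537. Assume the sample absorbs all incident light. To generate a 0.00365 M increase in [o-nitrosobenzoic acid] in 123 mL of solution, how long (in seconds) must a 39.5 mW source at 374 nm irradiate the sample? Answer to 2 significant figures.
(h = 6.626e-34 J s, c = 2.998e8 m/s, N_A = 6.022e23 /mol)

Product: (0.00365 M)(0.123 L) = 4.490e-4 mol.
Photons that must be absorbed: 4.490e-4 / 0.537 = 8.361e-4 mol.
Photon energy: hc/λ = 5.311e-19 J; per mole, 3.198e5 J mol⁻¹.
Energy required: 8.361e-4 × 3.198e5 = 267.4 J.
Time: 267.4 J / 0.0395 W = 6800 s.

t ≈ 6800 s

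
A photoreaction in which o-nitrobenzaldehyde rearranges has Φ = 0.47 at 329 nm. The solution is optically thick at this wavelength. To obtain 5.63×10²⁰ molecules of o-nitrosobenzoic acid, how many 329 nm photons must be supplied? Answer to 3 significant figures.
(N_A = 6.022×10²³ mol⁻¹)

1.20×10²¹ photons

Product: 5.63×10²⁰ / 6.022×10²³ = 9.349×10⁻⁴ mol.
Photons that must be absorbed: 9.349×10⁻⁴ / 0.47 = 0.001989 mol.
Photon count: 0.001989 × 6.022×10²³ = 1.20×10²¹.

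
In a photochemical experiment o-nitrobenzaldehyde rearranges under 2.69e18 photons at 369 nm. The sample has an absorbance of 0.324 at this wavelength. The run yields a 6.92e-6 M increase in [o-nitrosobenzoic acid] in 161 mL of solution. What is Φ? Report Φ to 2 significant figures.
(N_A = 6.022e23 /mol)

Φ = 0.47

Product: (6.92e-6 M)(0.161 L) = 1.114e-6 mol.
Moles of photons: 2.69e18 / 6.022e23 = 4.467e-6 mol.
Fraction absorbed: 1 − 10^(−0.324) = 0.5258.
Photons absorbed: 0.5258 × 4.467e-6 = 2.349e-6 mol.
Φ = 1.114e-6 mol / 2.349e-6 mol photons = 0.47.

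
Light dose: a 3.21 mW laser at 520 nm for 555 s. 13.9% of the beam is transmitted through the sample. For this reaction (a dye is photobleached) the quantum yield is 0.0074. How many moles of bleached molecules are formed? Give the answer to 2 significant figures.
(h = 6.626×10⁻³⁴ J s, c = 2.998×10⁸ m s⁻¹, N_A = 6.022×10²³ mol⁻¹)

Photon energy at 520 nm: hc/λ = (6.626×10⁻³⁴)(2.998×10⁸)/(520×10⁻⁹) = 3.820×10⁻¹⁹ J.
Energy delivered: (3.21 mW)(555 s) = 1.782 J.
Photons incident: 1.782 / 3.820×10⁻¹⁹ = 4.665×10¹⁸, i.e. 4.665×10¹⁸/6.022×10²³ = 7.747×10⁻⁶ mol.
Fraction absorbed: 1 − 13.9/100 = 0.8610.
Photons absorbed: 0.8610 × 7.747×10⁻⁶ = 6.670×10⁻⁶ mol.
Product: Φ × n_abs = 0.0074 × 6.670×10⁻⁶ = 4.936×10⁻⁸ mol.

4.9×10⁻⁸ mol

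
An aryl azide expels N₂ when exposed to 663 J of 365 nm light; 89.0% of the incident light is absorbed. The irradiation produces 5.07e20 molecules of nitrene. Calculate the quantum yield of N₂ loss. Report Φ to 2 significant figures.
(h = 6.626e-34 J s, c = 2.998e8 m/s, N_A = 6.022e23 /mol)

Product: 5.07e20 / 6.022e23 = 8.419e-4 mol.
Photon energy at 365 nm: hc/λ = (6.626e-34)(2.998e8)/(365e-9) = 5.442e-19 J.
Photons incident: 663 / 5.442e-19 = 1.218e21, i.e. 1.218e21/6.022e23 = 0.002023 mol.
Photons absorbed: 0.890 × 0.002023 = 0.001800 mol.
Φ = 8.419e-4 mol / 0.001800 mol photons = 0.47.

Φ = 0.47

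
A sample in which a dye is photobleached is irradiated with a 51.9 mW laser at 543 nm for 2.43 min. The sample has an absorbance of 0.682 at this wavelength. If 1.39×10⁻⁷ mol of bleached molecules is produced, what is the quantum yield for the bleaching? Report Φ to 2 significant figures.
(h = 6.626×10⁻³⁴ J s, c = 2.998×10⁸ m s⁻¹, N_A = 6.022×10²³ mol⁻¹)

Φ = 0.0051

Photon energy at 543 nm: hc/λ = (6.626×10⁻³⁴)(2.998×10⁸)/(543×10⁻⁹) = 3.658×10⁻¹⁹ J.
Energy delivered: (51.9 mW)(145.8 s) = 7.567 J.
Photons incident: 7.567 / 3.658×10⁻¹⁹ = 2.069×10¹⁹, i.e. 2.069×10¹⁹/6.022×10²³ = 3.436×10⁻⁵ mol.
Fraction absorbed: 1 − 10^(−0.682) = 0.7920.
Photons absorbed: 0.7920 × 3.436×10⁻⁵ = 2.721×10⁻⁵ mol.
Φ = 1.39×10⁻⁷ mol / 2.721×10⁻⁵ mol photons = 0.0051.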